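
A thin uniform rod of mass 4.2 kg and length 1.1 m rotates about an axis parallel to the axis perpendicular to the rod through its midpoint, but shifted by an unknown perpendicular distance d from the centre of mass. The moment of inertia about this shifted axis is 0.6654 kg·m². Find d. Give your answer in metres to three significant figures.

0.240

About the centre-of-mass axis, I_cm = (1/12)ML² = (1/12)(4.2)(1.1)² = 0.4235 kg·m².
Parallel axis theorem: I = I_cm + Md², so Md² = 0.6654 − 0.4235 = 0.2419 kg·m².
d = √(0.2419 / 4.2) = 0.23999 m.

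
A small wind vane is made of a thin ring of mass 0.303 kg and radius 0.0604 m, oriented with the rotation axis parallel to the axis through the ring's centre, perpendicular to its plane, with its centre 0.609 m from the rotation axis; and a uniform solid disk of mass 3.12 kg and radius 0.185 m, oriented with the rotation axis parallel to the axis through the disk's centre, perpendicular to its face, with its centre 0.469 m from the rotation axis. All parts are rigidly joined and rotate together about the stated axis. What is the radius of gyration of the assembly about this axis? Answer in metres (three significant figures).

Thin ring: I_cm = MR² = (0.303)(0.0604)² = 0.0011054 kg m²; centre at d = 0.609 m, so I = I_cm + Md² gives I = 0.0011054 + (0.303)(0.609)² = 0.11348 kg m².
Solid disk: I_cm = (1/2)MR² = (1/2)(3.12)(0.185)² = 0.053391 kg m²; centre at d = 0.469 m, so I = I_cm + Md² gives I = 0.053391 + (3.12)(0.469)² = 0.73967 kg m².
Total I = 0.85315 kg m²; total mass M = 3.423 kg.
k = √(I/M) = √(0.85315/3.423) = 0.49924 m.

0.499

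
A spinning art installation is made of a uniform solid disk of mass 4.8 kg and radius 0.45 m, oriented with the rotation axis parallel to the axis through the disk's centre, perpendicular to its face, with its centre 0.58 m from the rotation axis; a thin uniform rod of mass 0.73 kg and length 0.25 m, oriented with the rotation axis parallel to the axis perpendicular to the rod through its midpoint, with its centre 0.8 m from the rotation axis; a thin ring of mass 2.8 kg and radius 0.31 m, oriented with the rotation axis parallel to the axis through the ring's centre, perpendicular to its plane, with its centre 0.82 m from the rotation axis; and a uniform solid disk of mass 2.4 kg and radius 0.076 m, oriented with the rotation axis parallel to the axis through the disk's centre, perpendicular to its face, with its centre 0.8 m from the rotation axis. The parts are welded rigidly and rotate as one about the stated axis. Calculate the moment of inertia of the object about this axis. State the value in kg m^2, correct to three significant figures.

6.27

Solid disk: I_cm = (1/2)MR² = (1/2)(4.8)(0.45)² = 0.486 kg m^2; centre at d = 0.58 m, so I = I_cm + Md² gives I = 0.486 + (4.8)(0.58)² = 2.1007 kg m^2.
Thin rod: I_cm = (1/12)ML² = (1/12)(0.73)(0.25)² = 0.0038021 kg m^2; centre at d = 0.8 m, so I = I_cm + Md² gives I = 0.0038021 + (0.73)(0.8)² = 0.471 kg m^2.
Thin ring: I_cm = MR² = (2.8)(0.31)² = 0.26908 kg m^2; centre at d = 0.82 m, so I = I_cm + Md² gives I = 0.26908 + (2.8)(0.82)² = 2.1518 kg m^2.
Solid disk: I_cm = (1/2)MR² = (1/2)(2.4)(0.076)² = 0.0069312 kg m^2; centre at d = 0.8 m, so I = I_cm + Md² gives I = 0.0069312 + (2.4)(0.8)² = 1.5429 kg m^2.
Total I = 2.1007 + 0.471 + 2.1518 + 1.5429 = 6.2665 kg m^2.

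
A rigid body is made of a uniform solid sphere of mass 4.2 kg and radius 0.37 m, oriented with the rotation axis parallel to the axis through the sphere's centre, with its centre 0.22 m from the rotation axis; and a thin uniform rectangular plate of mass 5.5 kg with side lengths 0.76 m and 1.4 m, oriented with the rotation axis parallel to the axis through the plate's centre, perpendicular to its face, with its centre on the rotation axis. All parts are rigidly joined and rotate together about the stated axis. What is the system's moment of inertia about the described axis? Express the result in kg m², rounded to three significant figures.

1.60

Solid sphere: I_cm = (2/5)MR² = (2/5)(4.2)(0.37)² = 0.22999 kg m²; centre at d = 0.22 m, so the parallel axis theorem gives I = 0.22999 + (4.2)(0.22)² = 0.43327 kg m².
Rectangular plate: I_cm = (1/12)M(a²+b²) = (1/12)(5.5)[(0.76)² + (1.4)²] = 1.1631 kg m²; axis through the centre, so I = 1.1631 kg m².
Total I = 0.43327 + 1.1631 = 1.5963 kg m².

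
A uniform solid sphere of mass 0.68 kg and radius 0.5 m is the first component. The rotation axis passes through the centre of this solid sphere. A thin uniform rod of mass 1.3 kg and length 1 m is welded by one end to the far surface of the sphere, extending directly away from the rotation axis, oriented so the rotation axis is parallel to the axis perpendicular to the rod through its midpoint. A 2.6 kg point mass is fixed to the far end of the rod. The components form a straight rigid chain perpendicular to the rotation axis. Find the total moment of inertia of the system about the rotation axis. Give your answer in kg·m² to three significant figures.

Solid sphere: I_cm = (2/5)MR² = (2/5)(0.68)(0.5)² = 0.068 kg·m²; axis through the centre, so I = 0.068 kg·m².
Thin rod: I_cm = (1/12)ML² = (1/12)(1.3)(1)² = 0.10833 kg·m²; centre at d = 0.5 + 0.5 = 1 m, so I = I_cm + Md² gives I = 0.10833 + (1.3)(1)² = 1.4083 kg·m².
Point mass: I_cm = 0; centre at d = 0.5 + 0.5 + 0.5 = 1.5 m, so I = I_cm + Md² gives I = 0 + (2.6)(1.5)² = 5.85 kg·m².
Total I = 0.068 + 1.4083 + 5.85 = 7.3263 kg·m².

7.33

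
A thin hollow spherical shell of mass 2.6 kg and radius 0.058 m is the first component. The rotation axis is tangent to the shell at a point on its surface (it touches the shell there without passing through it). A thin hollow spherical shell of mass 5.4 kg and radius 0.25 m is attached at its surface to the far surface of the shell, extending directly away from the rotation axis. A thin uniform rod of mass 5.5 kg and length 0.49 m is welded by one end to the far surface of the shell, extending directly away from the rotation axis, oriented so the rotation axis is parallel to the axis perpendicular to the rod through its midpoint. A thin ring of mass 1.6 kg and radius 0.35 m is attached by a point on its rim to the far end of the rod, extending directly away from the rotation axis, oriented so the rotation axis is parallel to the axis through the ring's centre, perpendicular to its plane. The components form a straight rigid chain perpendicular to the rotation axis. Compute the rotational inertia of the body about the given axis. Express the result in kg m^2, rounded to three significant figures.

8.74

Spherical shell: I_cm = (2/3)MR² = (2/3)(2.6)(0.058)² = 0.0058309 kg m^2; centre at d = 0.058 m, so the parallel axis theorem gives I = 0.0058309 + (2.6)(0.058)² = 0.014577 kg m^2.
Spherical shell: I_cm = (2/3)MR² = (2/3)(5.4)(0.25)² = 0.225 kg m^2; centre at d = 0.058 + 0.058 + 0.25 = 0.366 m, so the parallel axis theorem gives I = 0.225 + (5.4)(0.366)² = 0.94836 kg m^2.
Thin rod: I_cm = (1/12)ML² = (1/12)(5.5)(0.49)² = 0.11005 kg m^2; centre at d = 0.058 + 0.058 + 0.25 + 0.25 + 0.245 = 0.861 m, so the parallel axis theorem gives I = 0.11005 + (5.5)(0.861)² = 4.1873 kg m^2.
Thin ring: I_cm = MR² = (1.6)(0.35)² = 0.196 kg m^2; centre at d = 0.058 + 0.058 + 0.25 + 0.25 + 0.245 + 0.245 + 0.35 = 1.456 m, so the parallel axis theorem gives I = 0.196 + (1.6)(1.456)² = 3.5879 kg m^2.
Total I = 0.014577 + 0.94836 + 4.1873 + 3.5879 = 8.7381 kg m^2.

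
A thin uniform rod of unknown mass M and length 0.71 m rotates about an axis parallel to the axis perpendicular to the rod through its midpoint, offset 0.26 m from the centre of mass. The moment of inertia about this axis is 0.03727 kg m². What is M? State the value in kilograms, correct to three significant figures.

0.340

I = I_cm + Md² = (1/12)ML² + Md² = M·[0.0833333·(0.71)² + (0.26)²] = M·0.10961.
So M = 0.03727 / 0.10961 = 0.34003 kg.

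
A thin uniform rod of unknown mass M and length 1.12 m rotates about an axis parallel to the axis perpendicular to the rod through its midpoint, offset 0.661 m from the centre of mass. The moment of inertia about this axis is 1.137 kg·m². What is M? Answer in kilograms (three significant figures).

2.10

I = I_cm + Md² = (1/12)ML² + Md² = M·[0.0833333·(1.12)² + (0.661)²] = M·0.54145.
So M = 1.137 / 0.54145 = 2.0999 kg.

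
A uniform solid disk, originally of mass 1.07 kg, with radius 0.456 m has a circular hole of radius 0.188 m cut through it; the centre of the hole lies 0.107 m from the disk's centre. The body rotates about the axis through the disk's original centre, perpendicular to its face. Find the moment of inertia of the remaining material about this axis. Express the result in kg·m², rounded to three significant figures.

Unpierced body about its centre: I₀ = (1/2)MR² = (1/2)(1.07)(0.456)² = 0.11125 kg·m².
The removed disk has mass m = M·(r/R)² = (1.07)(0.188/0.456)² = 0.18187 kg (same uniform areal density).
Its moment of inertia about the rotation axis (parallel-axis theorem): I_hole = (1/2)mr² + md² = (1/2)(0.18187)(0.188)² + (0.18187)(0.107)² = 0.0052963 kg·m².
Treating the hole as negative mass, I = I₀ − I_hole = 0.11125 − 0.0052963 = 0.10595 kg·m².

0.106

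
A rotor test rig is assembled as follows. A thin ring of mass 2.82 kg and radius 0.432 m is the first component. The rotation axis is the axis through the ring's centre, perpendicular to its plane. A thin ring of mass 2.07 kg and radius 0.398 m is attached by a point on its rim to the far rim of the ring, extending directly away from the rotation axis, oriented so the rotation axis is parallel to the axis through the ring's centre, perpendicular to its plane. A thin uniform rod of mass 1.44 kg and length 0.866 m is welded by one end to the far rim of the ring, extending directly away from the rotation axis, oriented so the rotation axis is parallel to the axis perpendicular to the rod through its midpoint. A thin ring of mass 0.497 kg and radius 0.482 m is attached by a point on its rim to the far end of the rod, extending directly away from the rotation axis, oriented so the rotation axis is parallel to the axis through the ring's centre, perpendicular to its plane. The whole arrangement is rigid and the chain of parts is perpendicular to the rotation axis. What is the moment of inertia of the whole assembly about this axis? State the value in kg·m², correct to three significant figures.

Thin ring: I_cm = MR² = (2.82)(0.432)² = 0.52628 kg·m²; axis through the centre, so I = 0.52628 kg·m².
Thin ring: I_cm = MR² = (2.07)(0.398)² = 0.3279 kg·m²; centre at d = 0.432 + 0.398 = 0.83 m, so the parallel axis theorem gives I = 0.3279 + (2.07)(0.83)² = 1.7539 kg·m².
Thin rod: I_cm = (1/12)ML² = (1/12)(1.44)(0.866)² = 0.089995 kg·m²; centre at d = 0.432 + 0.398 + 0.398 + 0.433 = 1.661 m, so the parallel axis theorem gives I = 0.089995 + (1.44)(1.661)² = 4.0628 kg·m².
Thin ring: I_cm = MR² = (0.497)(0.482)² = 0.11547 kg·m²; centre at d = 0.432 + 0.398 + 0.398 + 0.433 + 0.433 + 0.482 = 2.576 m, so the parallel axis theorem gives I = 0.11547 + (0.497)(2.576)² = 3.4134 kg·m².
Total I = 0.52628 + 1.7539 + 4.0628 + 3.4134 = 9.7565 kg·m².

9.76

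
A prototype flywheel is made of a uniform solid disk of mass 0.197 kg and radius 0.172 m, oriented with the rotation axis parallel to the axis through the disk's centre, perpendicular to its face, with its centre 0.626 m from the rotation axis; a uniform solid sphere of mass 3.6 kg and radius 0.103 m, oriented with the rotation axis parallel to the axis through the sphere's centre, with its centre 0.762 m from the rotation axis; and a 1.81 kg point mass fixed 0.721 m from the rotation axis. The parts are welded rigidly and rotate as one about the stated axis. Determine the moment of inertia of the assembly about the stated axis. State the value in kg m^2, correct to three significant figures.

3.13

Solid disk: I_cm = (1/2)MR² = (1/2)(0.197)(0.172)² = 0.002914 kg m^2; centre at d = 0.626 m, so I = I_cm + Md² gives I = 0.002914 + (0.197)(0.626)² = 0.080114 kg m^2.
Solid sphere: I_cm = (2/5)MR² = (2/5)(3.6)(0.103)² = 0.015277 kg m^2; centre at d = 0.762 m, so I = I_cm + Md² gives I = 0.015277 + (3.6)(0.762)² = 2.1056 kg m^2.
Point mass: I_cm = 0; centre at d = 0.721 m, so I = I_cm + Md² gives I = 0 + (1.81)(0.721)² = 0.94091 kg m^2.
Total I = 0.080114 + 2.1056 + 0.94091 = 3.1266 kg m^2.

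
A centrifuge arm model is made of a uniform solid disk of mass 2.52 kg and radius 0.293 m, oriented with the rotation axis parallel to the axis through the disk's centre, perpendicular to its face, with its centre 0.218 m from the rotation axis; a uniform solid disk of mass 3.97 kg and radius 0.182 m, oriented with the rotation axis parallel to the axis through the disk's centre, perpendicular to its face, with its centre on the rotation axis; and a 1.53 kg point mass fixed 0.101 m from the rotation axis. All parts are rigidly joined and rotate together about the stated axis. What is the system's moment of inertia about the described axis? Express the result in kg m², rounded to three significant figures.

0.309

Solid disk: I_cm = (1/2)MR² = (1/2)(2.52)(0.293)² = 0.10817 kg m²; centre at d = 0.218 m, so I = I_cm + Md² gives I = 0.10817 + (2.52)(0.218)² = 0.22793 kg m².
Solid disk: I_cm = (1/2)MR² = (1/2)(3.97)(0.182)² = 0.065751 kg m²; axis through the centre, so I = 0.065751 kg m².
Point mass: I_cm = 0; centre at d = 0.101 m, so I = I_cm + Md² gives I = 0 + (1.53)(0.101)² = 0.015608 kg m².
Total I = 0.22793 + 0.065751 + 0.015608 = 0.30929 kg m².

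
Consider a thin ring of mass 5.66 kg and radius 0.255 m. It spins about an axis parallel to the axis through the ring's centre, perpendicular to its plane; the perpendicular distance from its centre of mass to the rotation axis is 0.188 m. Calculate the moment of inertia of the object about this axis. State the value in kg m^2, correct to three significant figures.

I_cm = MR² = (5.66)(0.255)² = 0.36804 kg m^2; centre at d = 0.188 m, so I = I_cm + Md² gives I = 0.36804 + (5.66)(0.188)² = 0.56809 kg m^2.

0.568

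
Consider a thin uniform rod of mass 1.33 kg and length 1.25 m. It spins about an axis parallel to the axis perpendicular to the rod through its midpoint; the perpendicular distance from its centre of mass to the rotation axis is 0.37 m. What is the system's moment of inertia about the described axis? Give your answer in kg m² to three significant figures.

0.355

I_cm = (1/12)ML² = (1/12)(1.33)(1.25)² = 0.17318 kg m²; centre at d = 0.37 m, so I = I_cm + Md² gives I = 0.17318 + (1.33)(0.37)² = 0.35525 kg m².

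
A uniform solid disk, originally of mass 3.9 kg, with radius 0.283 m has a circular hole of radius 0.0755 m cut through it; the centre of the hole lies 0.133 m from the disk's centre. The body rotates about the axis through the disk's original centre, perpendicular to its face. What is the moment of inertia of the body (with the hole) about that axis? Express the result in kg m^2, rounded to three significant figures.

Unpierced body about its centre: I₀ = (1/2)MR² = (1/2)(3.9)(0.283)² = 0.15617 kg m^2.
The removed disk has mass m = M·(r/R)² = (3.9)(0.0755/0.283)² = 0.27758 kg (same uniform areal density).
Its moment of inertia about the rotation axis (parallel-axis theorem): I_hole = (1/2)mr² + md² = (1/2)(0.27758)(0.0755)² + (0.27758)(0.133)² = 0.0057012 kg m^2.
Treating the hole as negative mass, I = I₀ − I_hole = 0.15617 − 0.0057012 = 0.15047 kg m^2.

0.150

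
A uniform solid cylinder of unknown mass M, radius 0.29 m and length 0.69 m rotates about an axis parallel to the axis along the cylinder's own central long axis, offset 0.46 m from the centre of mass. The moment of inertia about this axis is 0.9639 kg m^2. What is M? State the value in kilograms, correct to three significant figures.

3.80

I = I_cm + Md² = (1/2)MR² + Md² = M·[0.5·(0.29)² + (0.46)²] = M·0.25365.
So M = 0.9639 / 0.25365 = 3.8001 kg.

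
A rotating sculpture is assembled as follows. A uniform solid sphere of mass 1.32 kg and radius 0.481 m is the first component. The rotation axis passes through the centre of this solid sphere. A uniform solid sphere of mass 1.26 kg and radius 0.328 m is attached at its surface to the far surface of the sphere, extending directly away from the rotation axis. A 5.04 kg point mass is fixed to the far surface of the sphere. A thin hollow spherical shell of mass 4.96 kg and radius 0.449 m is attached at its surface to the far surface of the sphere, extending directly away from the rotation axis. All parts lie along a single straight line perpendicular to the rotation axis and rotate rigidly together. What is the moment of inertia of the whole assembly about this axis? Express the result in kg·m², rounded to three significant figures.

20.7

Solid sphere: I_cm = (2/5)MR² = (2/5)(1.32)(0.481)² = 0.12216 kg·m²; axis through the centre, so I = 0.12216 kg·m².
Solid sphere: I_cm = (2/5)MR² = (2/5)(1.26)(0.328)² = 0.054222 kg·m²; centre at d = 0.481 + 0.328 = 0.809 m, so the parallel axis theorem gives I = 0.054222 + (1.26)(0.809)² = 0.87887 kg·m².
Point mass: I_cm = 0; centre at d = 0.481 + 0.328 + 0.328 = 1.137 m, so the parallel axis theorem gives I = 0 + (5.04)(1.137)² = 6.5156 kg·m².
Spherical shell: I_cm = (2/3)MR² = (2/3)(4.96)(0.449)² = 0.66663 kg·m²; centre at d = 0.481 + 0.328 + 0.328 + 0.449 = 1.586 m, so the parallel axis theorem gives I = 0.66663 + (4.96)(1.586)² = 13.143 kg·m².
Total I = 0.12216 + 0.87887 + 6.5156 + 13.143 = 20.66 kg·m².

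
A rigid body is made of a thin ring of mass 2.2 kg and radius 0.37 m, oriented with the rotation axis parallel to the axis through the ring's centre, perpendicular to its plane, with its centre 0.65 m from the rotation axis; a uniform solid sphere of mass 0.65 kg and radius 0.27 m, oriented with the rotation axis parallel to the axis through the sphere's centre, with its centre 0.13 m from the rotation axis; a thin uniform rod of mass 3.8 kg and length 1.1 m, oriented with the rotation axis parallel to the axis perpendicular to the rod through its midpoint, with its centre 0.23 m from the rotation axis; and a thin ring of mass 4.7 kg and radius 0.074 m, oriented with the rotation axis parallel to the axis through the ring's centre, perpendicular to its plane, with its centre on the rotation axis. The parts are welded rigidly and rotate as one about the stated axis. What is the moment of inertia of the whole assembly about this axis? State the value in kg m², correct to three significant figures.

1.87

Thin ring: I_cm = MR² = (2.2)(0.37)² = 0.30118 kg m²; centre at d = 0.65 m, so the parallel axis theorem gives I = 0.30118 + (2.2)(0.65)² = 1.2307 kg m².
Solid sphere: I_cm = (2/5)MR² = (2/5)(0.65)(0.27)² = 0.018954 kg m²; centre at d = 0.13 m, so the parallel axis theorem gives I = 0.018954 + (0.65)(0.13)² = 0.029939 kg m².
Thin rod: I_cm = (1/12)ML² = (1/12)(3.8)(1.1)² = 0.38317 kg m²; centre at d = 0.23 m, so the parallel axis theorem gives I = 0.38317 + (3.8)(0.23)² = 0.58419 kg m².
Thin ring: I_cm = MR² = (4.7)(0.074)² = 0.025737 kg m²; axis through the centre, so I = 0.025737 kg m².
Total I = 1.2307 + 0.029939 + 0.58419 + 0.025737 = 1.8705 kg m².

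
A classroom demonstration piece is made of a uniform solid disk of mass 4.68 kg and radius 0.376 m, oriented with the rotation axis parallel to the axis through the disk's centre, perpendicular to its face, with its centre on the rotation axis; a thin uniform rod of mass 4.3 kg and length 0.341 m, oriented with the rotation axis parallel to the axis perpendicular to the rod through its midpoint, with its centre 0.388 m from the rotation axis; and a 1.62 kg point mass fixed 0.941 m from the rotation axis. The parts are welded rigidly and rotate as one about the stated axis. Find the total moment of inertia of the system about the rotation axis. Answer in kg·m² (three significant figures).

2.45

Solid disk: I_cm = (1/2)MR² = (1/2)(4.68)(0.376)² = 0.33082 kg·m²; axis through the centre, so I = 0.33082 kg·m².
Thin rod: I_cm = (1/12)ML² = (1/12)(4.3)(0.341)² = 0.041667 kg·m²; centre at d = 0.388 m, so the parallel axis theorem gives I = 0.041667 + (4.3)(0.388)² = 0.68901 kg·m².
Point mass: I_cm = 0; centre at d = 0.941 m, so the parallel axis theorem gives I = 0 + (1.62)(0.941)² = 1.4345 kg·m².
Total I = 0.33082 + 0.68901 + 1.4345 = 2.4543 kg·m².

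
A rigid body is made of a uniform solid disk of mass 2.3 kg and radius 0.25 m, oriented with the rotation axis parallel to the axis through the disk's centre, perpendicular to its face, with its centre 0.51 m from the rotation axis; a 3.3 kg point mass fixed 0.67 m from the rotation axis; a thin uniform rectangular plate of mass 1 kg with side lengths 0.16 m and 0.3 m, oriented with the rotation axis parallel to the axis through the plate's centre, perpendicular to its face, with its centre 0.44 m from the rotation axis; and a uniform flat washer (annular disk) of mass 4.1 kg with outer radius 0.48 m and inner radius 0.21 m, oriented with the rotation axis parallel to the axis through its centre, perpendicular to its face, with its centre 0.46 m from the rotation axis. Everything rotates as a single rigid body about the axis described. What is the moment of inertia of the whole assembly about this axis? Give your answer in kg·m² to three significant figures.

3.78

Solid disk: I_cm = (1/2)MR² = (1/2)(2.3)(0.25)² = 0.071875 kg·m²; centre at d = 0.51 m, so the parallel axis theorem gives I = 0.071875 + (2.3)(0.51)² = 0.6701 kg·m².
Point mass: I_cm = 0; centre at d = 0.67 m, so the parallel axis theorem gives I = 0 + (3.3)(0.67)² = 1.4814 kg·m².
Rectangular plate: I_cm = (1/12)M(a²+b²) = (1/12)(1)[(0.16)² + (0.3)²] = 0.0096333 kg·m²; centre at d = 0.44 m, so the parallel axis theorem gives I = 0.0096333 + (1)(0.44)² = 0.20323 kg·m².
Annular disk: I_cm = (1/2)M(R²+r²) = (1/2)(4.1)[(0.48)² + (0.21)²] = 0.56272 kg·m²; centre at d = 0.46 m, so the parallel axis theorem gives I = 0.56272 + (4.1)(0.46)² = 1.4303 kg·m².
Total I = 0.6701 + 1.4814 + 0.20323 + 1.4303 = 3.785 kg·m².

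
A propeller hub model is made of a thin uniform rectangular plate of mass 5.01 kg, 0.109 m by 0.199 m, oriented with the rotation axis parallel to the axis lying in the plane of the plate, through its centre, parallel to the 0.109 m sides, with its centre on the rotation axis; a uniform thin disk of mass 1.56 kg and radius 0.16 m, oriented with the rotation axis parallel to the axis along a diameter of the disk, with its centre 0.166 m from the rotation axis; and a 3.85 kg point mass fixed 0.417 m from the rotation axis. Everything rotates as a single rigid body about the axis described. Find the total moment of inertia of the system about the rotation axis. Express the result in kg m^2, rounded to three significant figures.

Rectangular plate: I_cm = (1/12)Mb² = (1/12)(5.01)(0.199)² = 0.016533 kg m^2; axis through the centre, so I = 0.016533 kg m^2.
Thin disk: I_cm = (1/4)MR² = (1/4)(1.56)(0.16)² = 0.009984 kg m^2; centre at d = 0.166 m, so the parallel axis theorem gives I = 0.009984 + (1.56)(0.166)² = 0.052971 kg m^2.
Point mass: I_cm = 0; centre at d = 0.417 m, so the parallel axis theorem gives I = 0 + (3.85)(0.417)² = 0.66947 kg m^2.
Total I = 0.016533 + 0.052971 + 0.66947 = 0.73898 kg m^2.

0.739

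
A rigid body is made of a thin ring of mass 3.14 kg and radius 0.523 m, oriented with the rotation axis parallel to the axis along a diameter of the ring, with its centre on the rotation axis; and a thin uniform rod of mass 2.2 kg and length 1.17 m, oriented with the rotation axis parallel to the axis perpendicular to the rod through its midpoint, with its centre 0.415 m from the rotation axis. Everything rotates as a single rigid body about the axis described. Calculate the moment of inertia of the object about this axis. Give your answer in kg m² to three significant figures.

1.06

Thin ring: I_cm = (1/2)MR² = (1/2)(3.14)(0.523)² = 0.42944 kg m²; axis through the centre, so I = 0.42944 kg m².
Thin rod: I_cm = (1/12)ML² = (1/12)(2.2)(1.17)² = 0.25096 kg m²; centre at d = 0.415 m, so I = I_cm + Md² gives I = 0.25096 + (2.2)(0.415)² = 0.62986 kg m².
Total I = 0.42944 + 0.62986 = 1.0593 kg m².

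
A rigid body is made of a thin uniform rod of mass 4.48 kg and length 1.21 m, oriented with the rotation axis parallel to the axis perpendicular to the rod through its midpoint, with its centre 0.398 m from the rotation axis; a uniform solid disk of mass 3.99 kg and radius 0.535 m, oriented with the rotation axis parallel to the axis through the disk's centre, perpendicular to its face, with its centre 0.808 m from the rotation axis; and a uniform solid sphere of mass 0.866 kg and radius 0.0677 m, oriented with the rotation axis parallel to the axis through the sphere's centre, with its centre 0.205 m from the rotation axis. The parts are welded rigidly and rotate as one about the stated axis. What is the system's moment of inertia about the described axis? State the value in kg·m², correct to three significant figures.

4.47

Thin rod: I_cm = (1/12)ML² = (1/12)(4.48)(1.21)² = 0.5466 kg·m²; centre at d = 0.398 m, so the parallel axis theorem gives I = 0.5466 + (4.48)(0.398)² = 1.2562 kg·m².
Solid disk: I_cm = (1/2)MR² = (1/2)(3.99)(0.535)² = 0.57102 kg·m²; centre at d = 0.808 m, so the parallel axis theorem gives I = 0.57102 + (3.99)(0.808)² = 3.1759 kg·m².
Solid sphere: I_cm = (2/5)MR² = (2/5)(0.866)(0.0677)² = 0.0015877 kg·m²; centre at d = 0.205 m, so the parallel axis theorem gives I = 0.0015877 + (0.866)(0.205)² = 0.037981 kg·m².
Total I = 1.2562 + 3.1759 + 0.037981 = 4.4702 kg·m².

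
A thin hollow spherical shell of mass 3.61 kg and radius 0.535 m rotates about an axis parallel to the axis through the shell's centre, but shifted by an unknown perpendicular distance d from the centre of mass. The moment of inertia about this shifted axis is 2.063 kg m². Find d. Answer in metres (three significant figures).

0.617

About the centre-of-mass axis, I_cm = (2/3)MR² = (2/3)(3.61)(0.535)² = 0.68885 kg m².
Parallel axis theorem: I = I_cm + Md², so Md² = 2.063 − 0.68885 = 1.3742 kg m².
d = √(1.3742 / 3.61) = 0.61697 m.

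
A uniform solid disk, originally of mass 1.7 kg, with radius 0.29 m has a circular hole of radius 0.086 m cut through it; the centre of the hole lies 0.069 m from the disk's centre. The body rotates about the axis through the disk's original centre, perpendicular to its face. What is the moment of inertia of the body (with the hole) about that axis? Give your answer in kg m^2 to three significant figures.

Unpierced body about its centre: I₀ = (1/2)MR² = (1/2)(1.7)(0.29)² = 0.071485 kg m^2.
The removed disk has mass m = M·(r/R)² = (1.7)(0.086/0.29)² = 0.1495 kg (same uniform areal density).
Its moment of inertia about the rotation axis (parallel-axis theorem): I_hole = (1/2)mr² + md² = (1/2)(0.1495)(0.086)² + (0.1495)(0.069)² = 0.0012646 kg m^2.
Treating the hole as negative mass, I = I₀ − I_hole = 0.071485 − 0.0012646 = 0.07022 kg m^2.

0.0702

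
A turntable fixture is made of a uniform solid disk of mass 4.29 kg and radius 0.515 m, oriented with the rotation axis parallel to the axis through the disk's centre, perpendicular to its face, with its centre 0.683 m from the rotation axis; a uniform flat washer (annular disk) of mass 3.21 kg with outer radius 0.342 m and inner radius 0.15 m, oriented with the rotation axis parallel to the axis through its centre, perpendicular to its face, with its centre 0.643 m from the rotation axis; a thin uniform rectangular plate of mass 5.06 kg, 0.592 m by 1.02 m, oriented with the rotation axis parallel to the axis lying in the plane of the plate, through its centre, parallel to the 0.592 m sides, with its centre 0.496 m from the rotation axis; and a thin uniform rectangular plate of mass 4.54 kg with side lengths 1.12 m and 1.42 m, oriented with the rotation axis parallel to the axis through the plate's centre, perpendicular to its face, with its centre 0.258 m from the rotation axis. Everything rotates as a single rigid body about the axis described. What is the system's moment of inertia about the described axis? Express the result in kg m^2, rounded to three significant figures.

7.34

Solid disk: I_cm = (1/2)MR² = (1/2)(4.29)(0.515)² = 0.56891 kg m^2; centre at d = 0.683 m, so the parallel axis theorem gives I = 0.56891 + (4.29)(0.683)² = 2.5701 kg m^2.
Annular disk: I_cm = (1/2)M(R²+r²) = (1/2)(3.21)[(0.342)² + (0.15)²] = 0.22384 kg m^2; centre at d = 0.643 m, so the parallel axis theorem gives I = 0.22384 + (3.21)(0.643)² = 1.551 kg m^2.
Rectangular plate: I_cm = (1/12)Mb² = (1/12)(5.06)(1.02)² = 0.4387 kg m^2; centre at d = 0.496 m, so the parallel axis theorem gives I = 0.4387 + (5.06)(0.496)² = 1.6835 kg m^2.
Rectangular plate: I_cm = (1/12)M(a²+b²) = (1/12)(4.54)[(1.12)² + (1.42)²] = 1.2375 kg m^2; centre at d = 0.258 m, so the parallel axis theorem gives I = 1.2375 + (4.54)(0.258)² = 1.5397 kg m^2.
Total I = 2.5701 + 1.551 + 1.6835 + 1.5397 = 7.3444 kg m^2.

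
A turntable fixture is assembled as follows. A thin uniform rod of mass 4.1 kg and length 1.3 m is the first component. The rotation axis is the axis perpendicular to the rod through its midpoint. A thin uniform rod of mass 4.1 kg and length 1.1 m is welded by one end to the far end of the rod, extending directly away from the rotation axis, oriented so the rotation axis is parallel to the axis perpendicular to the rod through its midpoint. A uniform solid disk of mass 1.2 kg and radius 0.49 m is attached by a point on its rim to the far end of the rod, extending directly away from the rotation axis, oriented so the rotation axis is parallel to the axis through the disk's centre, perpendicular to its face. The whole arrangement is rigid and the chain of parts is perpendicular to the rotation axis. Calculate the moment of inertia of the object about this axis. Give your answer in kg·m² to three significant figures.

Thin rod: I_cm = (1/12)ML² = (1/12)(4.1)(1.3)² = 0.57742 kg·m²; axis through the centre, so I = 0.57742 kg·m².
Thin rod: I_cm = (1/12)ML² = (1/12)(4.1)(1.1)² = 0.41342 kg·m²; centre at d = 0.65 + 0.55 = 1.2 m, so I = I_cm + Md² gives I = 0.41342 + (4.1)(1.2)² = 6.3174 kg·m².
Solid disk: I_cm = (1/2)MR² = (1/2)(1.2)(0.49)² = 0.14406 kg·m²; centre at d = 0.65 + 0.55 + 0.55 + 0.49 = 2.24 m, so I = I_cm + Md² gives I = 0.14406 + (1.2)(2.24)² = 6.1652 kg·m².
Total I = 0.57742 + 6.3174 + 6.1652 = 13.06 kg·m².

13.1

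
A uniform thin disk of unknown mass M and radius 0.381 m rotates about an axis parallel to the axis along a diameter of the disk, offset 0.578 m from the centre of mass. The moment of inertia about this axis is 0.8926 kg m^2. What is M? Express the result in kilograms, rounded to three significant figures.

2.41

I = I_cm + Md² = (1/4)MR² + Md² = M·[0.25·(0.381)² + (0.578)²] = M·0.37037.
So M = 0.8926 / 0.37037 = 2.41 kg.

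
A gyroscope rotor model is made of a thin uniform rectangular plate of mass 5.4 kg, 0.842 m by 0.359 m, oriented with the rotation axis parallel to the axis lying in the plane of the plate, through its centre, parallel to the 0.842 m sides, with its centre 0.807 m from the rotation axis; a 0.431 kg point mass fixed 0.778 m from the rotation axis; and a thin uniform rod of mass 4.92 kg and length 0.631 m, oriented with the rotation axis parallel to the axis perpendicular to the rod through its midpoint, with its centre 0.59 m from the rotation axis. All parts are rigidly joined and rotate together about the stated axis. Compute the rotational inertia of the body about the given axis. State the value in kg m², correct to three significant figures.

Rectangular plate: I_cm = (1/12)Mb² = (1/12)(5.4)(0.359)² = 0.057996 kg m²; centre at d = 0.807 m, so I = I_cm + Md² gives I = 0.057996 + (5.4)(0.807)² = 3.5747 kg m².
Point mass: I_cm = 0; centre at d = 0.778 m, so I = I_cm + Md² gives I = 0 + (0.431)(0.778)² = 0.26088 kg m².
Thin rod: I_cm = (1/12)ML² = (1/12)(4.92)(0.631)² = 0.16325 kg m²; centre at d = 0.59 m, so I = I_cm + Md² gives I = 0.16325 + (4.92)(0.59)² = 1.8759 kg m².
Total I = 3.5747 + 0.26088 + 1.8759 = 5.7115 kg m².

5.71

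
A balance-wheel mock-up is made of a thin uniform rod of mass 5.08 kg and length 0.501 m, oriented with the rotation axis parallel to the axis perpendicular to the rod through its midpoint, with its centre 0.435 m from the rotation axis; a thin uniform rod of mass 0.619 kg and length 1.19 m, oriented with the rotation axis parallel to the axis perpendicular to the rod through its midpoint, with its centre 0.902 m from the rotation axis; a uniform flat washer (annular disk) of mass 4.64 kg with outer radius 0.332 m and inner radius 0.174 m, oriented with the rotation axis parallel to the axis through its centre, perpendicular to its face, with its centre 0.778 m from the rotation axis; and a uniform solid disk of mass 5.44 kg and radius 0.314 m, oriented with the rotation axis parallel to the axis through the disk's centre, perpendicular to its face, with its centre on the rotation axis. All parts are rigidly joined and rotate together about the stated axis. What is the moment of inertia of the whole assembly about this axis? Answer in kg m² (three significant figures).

5.05

Thin rod: I_cm = (1/12)ML² = (1/12)(5.08)(0.501)² = 0.10626 kg m²; centre at d = 0.435 m, so I = I_cm + Md² gives I = 0.10626 + (5.08)(0.435)² = 1.0675 kg m².
Thin rod: I_cm = (1/12)ML² = (1/12)(0.619)(1.19)² = 0.073047 kg m²; centre at d = 0.902 m, so I = I_cm + Md² gives I = 0.073047 + (0.619)(0.902)² = 0.57667 kg m².
Annular disk: I_cm = (1/2)M(R²+r²) = (1/2)(4.64)[(0.332)² + (0.174)²] = 0.32596 kg m²; centre at d = 0.778 m, so I = I_cm + Md² gives I = 0.32596 + (4.64)(0.778)² = 3.1345 kg m².
Solid disk: I_cm = (1/2)MR² = (1/2)(5.44)(0.314)² = 0.26818 kg m²; axis through the centre, so I = 0.26818 kg m².
Total I = 1.0675 + 0.57667 + 3.1345 + 0.26818 = 5.0468 kg m².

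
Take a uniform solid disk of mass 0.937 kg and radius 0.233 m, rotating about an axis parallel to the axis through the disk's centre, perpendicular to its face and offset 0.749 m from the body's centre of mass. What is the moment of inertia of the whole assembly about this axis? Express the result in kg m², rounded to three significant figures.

0.551

I_cm = (1/2)MR² = (1/2)(0.937)(0.233)² = 0.025434 kg m²; centre at d = 0.749 m, so I = I_cm + Md² gives I = 0.025434 + (0.937)(0.749)² = 0.55109 kg m².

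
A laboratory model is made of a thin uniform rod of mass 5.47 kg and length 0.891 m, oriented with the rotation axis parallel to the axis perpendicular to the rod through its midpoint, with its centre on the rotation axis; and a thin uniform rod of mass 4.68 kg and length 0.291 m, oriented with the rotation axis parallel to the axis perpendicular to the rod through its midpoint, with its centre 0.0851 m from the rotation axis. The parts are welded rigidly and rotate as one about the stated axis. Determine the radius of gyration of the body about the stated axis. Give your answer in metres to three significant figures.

Thin rod: I_cm = (1/12)ML² = (1/12)(5.47)(0.891)² = 0.36188 kg·m²; axis through the centre, so I = 0.36188 kg·m².
Thin rod: I_cm = (1/12)ML² = (1/12)(4.68)(0.291)² = 0.033026 kg·m²; centre at d = 0.0851 m, so the parallel axis theorem gives I = 0.033026 + (4.68)(0.0851)² = 0.066918 kg·m².
Total I = 0.4288 kg·m²; total mass M = 10.15 kg.
k = √(I/M) = √(0.4288/10.15) = 0.20554 m.

0.206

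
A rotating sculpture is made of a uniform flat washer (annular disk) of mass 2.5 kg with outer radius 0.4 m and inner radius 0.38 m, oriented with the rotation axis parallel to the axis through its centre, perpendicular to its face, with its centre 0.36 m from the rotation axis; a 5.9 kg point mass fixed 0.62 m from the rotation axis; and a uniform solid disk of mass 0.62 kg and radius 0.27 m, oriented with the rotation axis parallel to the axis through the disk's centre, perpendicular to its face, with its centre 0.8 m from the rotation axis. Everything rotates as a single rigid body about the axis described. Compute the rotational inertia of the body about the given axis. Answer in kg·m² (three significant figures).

Annular disk: I_cm = (1/2)M(R²+r²) = (1/2)(2.5)[(0.4)² + (0.38)²] = 0.3805 kg·m²; centre at d = 0.36 m, so I = I_cm + Md² gives I = 0.3805 + (2.5)(0.36)² = 0.7045 kg·m².
Point mass: I_cm = 0; centre at d = 0.62 m, so I = I_cm + Md² gives I = 0 + (5.9)(0.62)² = 2.268 kg·m².
Solid disk: I_cm = (1/2)MR² = (1/2)(0.62)(0.27)² = 0.022599 kg·m²; centre at d = 0.8 m, so I = I_cm + Md² gives I = 0.022599 + (0.62)(0.8)² = 0.4194 kg·m².
Total I = 0.7045 + 2.268 + 0.4194 = 3.3919 kg·m².

3.39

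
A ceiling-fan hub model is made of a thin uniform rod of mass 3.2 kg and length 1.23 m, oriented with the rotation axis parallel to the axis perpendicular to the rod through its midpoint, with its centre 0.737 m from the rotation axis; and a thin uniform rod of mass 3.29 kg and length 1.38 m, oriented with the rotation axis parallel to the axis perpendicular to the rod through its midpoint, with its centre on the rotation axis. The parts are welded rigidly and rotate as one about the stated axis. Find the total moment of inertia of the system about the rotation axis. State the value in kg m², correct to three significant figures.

2.66

Thin rod: I_cm = (1/12)ML² = (1/12)(3.2)(1.23)² = 0.40344 kg m²; centre at d = 0.737 m, so I = I_cm + Md² gives I = 0.40344 + (3.2)(0.737)² = 2.1416 kg m².
Thin rod: I_cm = (1/12)ML² = (1/12)(3.29)(1.38)² = 0.52212 kg m²; axis through the centre, so I = 0.52212 kg m².
Total I = 2.1416 + 0.52212 = 2.6637 kg m².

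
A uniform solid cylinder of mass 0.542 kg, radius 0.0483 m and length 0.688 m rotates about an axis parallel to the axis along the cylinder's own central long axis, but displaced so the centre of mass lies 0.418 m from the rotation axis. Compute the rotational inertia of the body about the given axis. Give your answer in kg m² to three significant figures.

0.0953

I_cm = (1/2)MR² = (1/2)(0.542)(0.0483)² = 0.00063221 kg m²; centre at d = 0.418 m, so I = I_cm + Md² gives I = 0.00063221 + (0.542)(0.418)² = 0.095333 kg m².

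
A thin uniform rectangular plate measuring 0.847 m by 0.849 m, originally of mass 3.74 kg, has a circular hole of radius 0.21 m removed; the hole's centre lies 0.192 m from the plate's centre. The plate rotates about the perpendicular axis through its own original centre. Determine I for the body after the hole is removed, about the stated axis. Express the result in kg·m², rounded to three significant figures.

Unpierced body about its centre: I₀ = (1/12)M(a²+b²) = (1/12)(3.74)[(0.847)² + (0.849)²] = 0.44824 kg·m².
The removed disk has mass m = M·πr²/(ab) = (3.74)·π(0.21)²/(0.847·0.849) = 0.72056 kg (same uniform areal density).
Its moment of inertia about the rotation axis (parallel-axis theorem): I_hole = (1/2)mr² + md² = (1/2)(0.72056)(0.21)² + (0.72056)(0.192)² = 0.042451 kg·m².
Treating the hole as negative mass, I = I₀ − I_hole = 0.44824 − 0.042451 = 0.40579 kg·m².

0.406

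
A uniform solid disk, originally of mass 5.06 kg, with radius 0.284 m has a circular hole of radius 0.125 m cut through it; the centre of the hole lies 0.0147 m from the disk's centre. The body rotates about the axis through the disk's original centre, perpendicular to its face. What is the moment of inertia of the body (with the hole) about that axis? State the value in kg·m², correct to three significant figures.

0.196

Unpierced body about its centre: I₀ = (1/2)MR² = (1/2)(5.06)(0.284)² = 0.20406 kg·m².
The removed disk has mass m = M·(r/R)² = (5.06)(0.125/0.284)² = 0.98024 kg (same uniform areal density).
Its moment of inertia about the rotation axis (parallel-axis theorem): I_hole = (1/2)mr² + md² = (1/2)(0.98024)(0.125)² + (0.98024)(0.0147)² = 0.00787 kg·m².
Treating the hole as negative mass, I = I₀ − I_hole = 0.20406 − 0.00787 = 0.19619 kg·m².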